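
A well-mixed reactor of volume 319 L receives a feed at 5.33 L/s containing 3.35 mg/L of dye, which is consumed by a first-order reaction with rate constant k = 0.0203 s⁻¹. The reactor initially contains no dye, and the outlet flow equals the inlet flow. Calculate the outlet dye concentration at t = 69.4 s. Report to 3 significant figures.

V dC/dt = Q(C_in − C) − k V C.
This is linear with rate a = Q/V + k = 0.037008 s⁻¹.
C_ss = Q C_in/(Q + kV) = 1.5124 mg/L; C(t) = C_ss + (C₀ − C_ss) e^(−a t).
C(69.4) = 1.5124 + (-1.5124)·e^(−0.037008·69.4) = 1.5124 + (-1.5124)·0.076659 = 1.3965 mg/L.

1.40 mg/L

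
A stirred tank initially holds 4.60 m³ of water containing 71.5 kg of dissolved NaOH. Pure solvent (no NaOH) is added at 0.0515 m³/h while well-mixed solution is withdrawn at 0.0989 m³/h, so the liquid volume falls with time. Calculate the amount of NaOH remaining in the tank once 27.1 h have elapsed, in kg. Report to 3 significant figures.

36.1 kg

Total volume: dV/dt = Q_in − Q_out = -0.047400 m³/h, so V(t) = 4.60 − 0.047400 t and V(27.1) = 3.3155 m³.
Solute balance: dm/dt = 0 − Q_out C = −Q_out m/V(t).
dm/m = −Q_out dt/(V₀ − 0.047400 t); integrating gives ln(m/m₀) = −(Q_out/(Q_in−Q_out)) ln(V/V₀).
m = m₀ (V₀/V)^(Q_out/(Q_in−Q_out)) = 71.5 × (4.60/3.3155)^(-2.0865) = 36.106 kg.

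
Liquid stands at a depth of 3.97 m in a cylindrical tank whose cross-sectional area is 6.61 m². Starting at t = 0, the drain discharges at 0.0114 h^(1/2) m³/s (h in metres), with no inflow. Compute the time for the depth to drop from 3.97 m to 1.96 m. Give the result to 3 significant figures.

687 s

A dh/dt = −Q_out = −0.0114 √h.
Separate and integrate: 2(√h − √h₀) = −(0.0114/A) t.
t = 2A(√h₀ − √h)/0.0114 = 2·6.61·(√3.97 − √1.96)/0.0114
  = 13.220 × (1.9925 − 1.4000) / 0.0114 = 687.08 s.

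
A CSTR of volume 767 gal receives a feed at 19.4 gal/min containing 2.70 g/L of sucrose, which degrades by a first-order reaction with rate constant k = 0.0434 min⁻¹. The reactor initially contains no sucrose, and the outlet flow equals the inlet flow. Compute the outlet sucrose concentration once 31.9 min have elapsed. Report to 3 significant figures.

0.883 g/L

Accumulation = in − out − consumed: V dC/dt = Q C_in − Q C − k V C.
dC/dt = (Q/V) C_in − (Q/V + k) C; effective rate a = Q/V + k = 0.025293 + 0.0434 = 0.068693 min⁻¹.
C_ss = Q C_in/(Q + kV) = 0.99416 g/L; C(t) = C_ss + (C₀ − C_ss) e^(−a t).
C(31.9) = 0.99416 + (-0.99416)·e^(−0.068693·31.9) = 0.99416 + (-0.99416)·0.11177 = 0.88304 g/L.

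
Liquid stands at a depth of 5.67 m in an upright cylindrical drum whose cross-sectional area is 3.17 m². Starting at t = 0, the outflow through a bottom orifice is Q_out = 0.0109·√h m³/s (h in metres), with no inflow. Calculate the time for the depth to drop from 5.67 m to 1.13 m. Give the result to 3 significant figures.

767 s

A dh/dt = −Q_out = −0.0109 √h.
Separate and integrate: 2(√h − √h₀) = −(0.0109/A) t.
t = 2A(√h₀ − √h)/0.0109 = 2·3.17·(√5.67 − √1.13)/0.0109
  = 6.3400 × (2.3812 − 1.0630) / 0.0109 = 766.71 s.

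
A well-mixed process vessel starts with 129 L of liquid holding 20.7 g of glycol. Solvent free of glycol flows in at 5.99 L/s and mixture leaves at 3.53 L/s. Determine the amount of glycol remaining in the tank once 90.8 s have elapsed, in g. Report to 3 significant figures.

4.89 g

Let m(t) be the amount of glycol. Volume: V(t) = V₀ + (Q_in − Q_out) t = 129 + 2.4600 t; V(90.8) = 352.37 L.
Solute balance: dm/dt = 0 − Q_out C = −Q_out m/V(t).
Separate: dm/m = −Q_out dt/V(t) ⇒ ln(m/m₀) = −(Q_out/(Q_in−Q_out)) ln(V/V₀).
m = m₀ (V₀/V)^(Q_out/(Q_in−Q_out)) = 20.7 × (129/352.37)^(1.4350) = 4.8949 g.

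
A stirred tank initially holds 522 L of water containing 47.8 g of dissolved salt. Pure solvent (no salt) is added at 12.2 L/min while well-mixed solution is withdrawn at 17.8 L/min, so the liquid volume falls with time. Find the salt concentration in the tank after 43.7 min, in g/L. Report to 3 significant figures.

0.0231 g/L

Total volume: dV/dt = Q_in − Q_out = -5.6000 L/min, so V(t) = 522 − 5.6000 t and V(43.7) = 277.28 L.
Species balance (pure solvent in): dm/dt = −Q_out · m/V(t).
dm/m = −Q_out dt/(V₀ − 5.6000 t); integrating gives ln(m/m₀) = −(Q_out/(Q_in−Q_out)) ln(V/V₀).
m = m₀ (V₀/V)^(Q_out/(Q_in−Q_out)) = 47.8 × (522/277.28)^(-3.1786) = 6.3990 g.
C = m/V = 6.3990/277.28 = 0.023078 g/L.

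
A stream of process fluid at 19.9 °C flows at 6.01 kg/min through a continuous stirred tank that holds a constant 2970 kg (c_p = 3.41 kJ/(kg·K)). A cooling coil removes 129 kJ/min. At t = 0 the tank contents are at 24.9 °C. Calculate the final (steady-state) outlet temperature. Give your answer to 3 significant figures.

13.6 °C

M c_p dT/dt = ṁ c_p (T_in − T) − Q̇.
At steady state dT/dt = 0 ⇒ T_ss = T_in − Q̇/(ṁ c_p) = 19.9 − 129/(6.01·3.41) = 13.606 °C.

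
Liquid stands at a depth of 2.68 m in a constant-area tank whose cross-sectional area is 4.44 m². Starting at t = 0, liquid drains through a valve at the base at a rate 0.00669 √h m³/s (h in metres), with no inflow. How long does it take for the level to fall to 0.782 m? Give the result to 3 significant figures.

999 s

Unsteady balance on liquid volume: A dh/dt = −0.00669 √h.
This is separable: 2 d(√h)/dt = −0.00669/A, so √h = √h₀ − (0.00669/(2A)) t.
t = 2A(√h₀ − √h)/0.00669 = 2·4.44·(√2.68 − √0.782)/0.00669
  = 8.8800 × (1.6371 − 0.88431) / 0.00669 = 999.18 s.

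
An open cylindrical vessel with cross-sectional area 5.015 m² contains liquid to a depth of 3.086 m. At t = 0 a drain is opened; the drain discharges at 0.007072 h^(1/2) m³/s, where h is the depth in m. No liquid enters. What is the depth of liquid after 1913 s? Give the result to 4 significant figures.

Unsteady balance on liquid volume: A dh/dt = −0.007072 √h.
Separate and integrate: 2(√h − √h₀) = −(0.007072/A) t.
√h = √3.086 − 0.007072·1913/(2·5.015) = 1.75670 − 1.34883 = 0.407874.
h = 0.407874² = 0.166361 m.

0.1664 m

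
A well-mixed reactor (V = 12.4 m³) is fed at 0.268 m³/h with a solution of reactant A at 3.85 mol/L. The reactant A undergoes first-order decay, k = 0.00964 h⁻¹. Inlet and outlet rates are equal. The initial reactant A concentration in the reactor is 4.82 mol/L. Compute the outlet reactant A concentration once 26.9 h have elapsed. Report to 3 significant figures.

Species balance: V dC/dt = Q C_in − Q C − k V C.
dC/dt = (Q/V) C_in − (Q/V + k) C; effective rate a = Q/V + k = 0.021613 + 0.00964 = 0.031253 h⁻¹.
C_ss = Q C_in/(Q + kV) = 2.6625 mol/L; C(t) = C_ss + (C₀ − C_ss) e^(−a t).
C(26.9) = 2.6625 + (2.1575)·e^(−0.031253·26.9) = 2.6625 + (2.1575)·0.43141 = 3.5932 mol/L.

3.59 mol/L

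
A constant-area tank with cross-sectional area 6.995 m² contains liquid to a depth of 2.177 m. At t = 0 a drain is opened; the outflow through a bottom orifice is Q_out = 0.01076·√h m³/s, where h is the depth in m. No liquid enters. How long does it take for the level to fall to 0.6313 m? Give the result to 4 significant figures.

885.3 s

A dh/dt = −Q_out = −0.01076 √h.
This is separable: 2 d(√h)/dt = −0.01076/A, so √h = √h₀ − (0.01076/(2A)) t.
t = 2A(√h₀ − √h)/0.01076 = 2·6.995·(√2.177 − √0.6313)/0.01076
  = 13.9900 × (1.47547 − 0.794544) / 0.01076 = 885.325 s.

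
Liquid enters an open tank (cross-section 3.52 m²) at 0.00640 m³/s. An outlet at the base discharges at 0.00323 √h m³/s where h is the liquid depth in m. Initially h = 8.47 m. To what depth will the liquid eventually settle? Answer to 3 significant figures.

Level balance: A dh/dt = 0.00640 − 0.00323 √h. Setting dh/dt = 0:
Q_in = 0.00323 √h_ss ⇒ √h_ss = 0.00640/0.00323 = 1.9814.
h_ss = 1.9814² = 3.9260 m. (Since h₀ = 8.47 m > h_ss, the level will fall toward this value.)

3.93 m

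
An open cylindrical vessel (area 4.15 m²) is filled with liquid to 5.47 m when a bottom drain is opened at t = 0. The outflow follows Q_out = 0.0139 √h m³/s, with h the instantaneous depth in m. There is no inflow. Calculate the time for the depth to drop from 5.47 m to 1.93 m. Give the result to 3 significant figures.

A dh/dt = −Q_out = −0.0139 √h.
Separate and integrate: 2(√h − √h₀) = −(0.0139/A) t.
t = 2A(√h₀ − √h)/0.0139 = 2·4.15·(√5.47 − √1.93)/0.0139
  = 8.3000 × (2.3388 − 1.3892) / 0.0139 = 567.00 s.

567 s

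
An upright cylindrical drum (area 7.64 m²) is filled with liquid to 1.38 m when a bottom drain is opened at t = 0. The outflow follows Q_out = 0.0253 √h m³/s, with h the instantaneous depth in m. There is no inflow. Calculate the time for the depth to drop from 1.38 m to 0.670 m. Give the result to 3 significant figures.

With no inflow, A dh/dt = −0.0253 √h.
Separate and integrate: 2(√h − √h₀) = −(0.0253/A) t.
t = 2A(√h₀ − √h)/0.0253 = 2·7.64·(√1.38 − √0.670)/0.0253
  = 15.280 × (1.1747 − 0.81854) / 0.0253 = 215.13 s.

215 s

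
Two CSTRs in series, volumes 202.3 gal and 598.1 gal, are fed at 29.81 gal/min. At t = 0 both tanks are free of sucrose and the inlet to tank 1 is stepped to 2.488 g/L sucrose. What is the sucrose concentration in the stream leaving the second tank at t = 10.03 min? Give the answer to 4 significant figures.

Each tank obeys Vᵢ dCᵢ/dt = Q(Cᵢ₋₁ − Cᵢ), so τᵢ = Vᵢ/Q.
τ₁ = 202.3/29.81 = 6.78631 min; τ₂ = 598.1/29.81 = 20.0637 min.
Tank 1: C₁ = C_in(1 − e^(−t/τ₁)). Tank 2 (τ₁ ≠ τ₂): C₂ = C_in[1 − (τ₁ e^(−t/τ₁) − τ₂ e^(−t/τ₂))/(τ₁ − τ₂)].
At t = 10.03: e^(−t/τ₁) = 0.228099, e^(−t/τ₂) = 0.606587.
C₂ = 2.488·[1 − (6.78631·0.228099 − 20.0637·0.606587)/(-13.2774)] = 2.488·0.199961 = 0.497504 g/L.

0.4975 g/L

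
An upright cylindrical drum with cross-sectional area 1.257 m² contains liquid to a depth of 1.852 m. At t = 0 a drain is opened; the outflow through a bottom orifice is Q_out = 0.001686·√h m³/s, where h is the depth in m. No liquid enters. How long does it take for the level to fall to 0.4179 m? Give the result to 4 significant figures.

With no inflow, A dh/dt = −0.001686 √h.
This is separable: 2 d(√h)/dt = −0.001686/A, so √h = √h₀ − (0.001686/(2A)) t.
t = 2A(√h₀ − √h)/0.001686 = 2·1.257·(√1.852 − √0.4179)/0.001686
  = 2.51400 × (1.36088 − 0.646452) / 0.001686 = 1065.29 s.

1065 s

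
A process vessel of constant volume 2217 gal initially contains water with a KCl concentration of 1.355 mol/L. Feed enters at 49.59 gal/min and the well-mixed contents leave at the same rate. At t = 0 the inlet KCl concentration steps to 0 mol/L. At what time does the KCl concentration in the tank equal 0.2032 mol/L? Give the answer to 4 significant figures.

84.82 min

Unsteady species balance (constant V, well mixed): V dC/dt = Q(C_in − C), so τ = V/Q = 44.7066 min.
C(t) = C_in + (C₀ − C_in) e^(−t/τ). Set C = 0.2032 and solve for t:
e^(−t/τ) = (C − C_in)/(C₀ − C_in) = (0.2032 − 0)/(1.355 − 0) = 0.149963
t = −τ ln(…) = 44.7066 × 1.89737 = 84.8248 min.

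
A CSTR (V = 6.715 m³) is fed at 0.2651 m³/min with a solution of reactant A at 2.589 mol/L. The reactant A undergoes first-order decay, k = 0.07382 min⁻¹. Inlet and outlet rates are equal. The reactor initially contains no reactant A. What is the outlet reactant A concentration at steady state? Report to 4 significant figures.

0.9021 mol/L

Species balance: V dC/dt = Q C_in − Q C − k V C.
Steady state (dC/dt = 0): C_ss = Q C_in/(Q + kV) = C_in/(1 + kV/Q).
C_ss = 0.2651·2.589/(0.2651 + 0.07382·6.715) = 0.686344/0.760801 = 0.902133 mol/L.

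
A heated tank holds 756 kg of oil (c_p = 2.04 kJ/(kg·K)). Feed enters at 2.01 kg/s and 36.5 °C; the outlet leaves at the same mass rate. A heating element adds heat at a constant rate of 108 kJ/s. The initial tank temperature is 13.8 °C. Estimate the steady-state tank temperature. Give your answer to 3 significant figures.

62.8 °C

M c_p dT/dt = ṁ c_p (T_in − T) + Q̇.
At steady state dT/dt = 0 ⇒ T_ss = T_in + Q̇/(ṁ c_p) = 36.5 + 108/(2.01·2.04) = 62.839 °C.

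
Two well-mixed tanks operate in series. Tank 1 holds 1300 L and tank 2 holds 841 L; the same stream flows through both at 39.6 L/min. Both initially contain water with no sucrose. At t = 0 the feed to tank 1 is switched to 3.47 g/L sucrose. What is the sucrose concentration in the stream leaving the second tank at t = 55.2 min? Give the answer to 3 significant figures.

2.11 g/L

Species balance on tank i: dCᵢ/dt = (Cᵢ₋₁ − Cᵢ)/τᵢ with τᵢ = Vᵢ/Q.
τ₁ = 1300/39.6 = 32.828 min; τ₂ = 841/39.6 = 21.237 min.
Solving the cascade with C₁(0)=C₂(0)=0 gives C₂(t) = C_in[1 − (τ₁ e^(−t/τ₁) − τ₂ e^(−t/τ₂))/(τ₁ − τ₂)].
At t = 55.2: e^(−t/τ₁) = 0.18610, e^(−t/τ₂) = 0.074334.
C₂ = 3.47·[1 − (32.828·0.18610 − 21.237·0.074334)/(11.591)] = 3.47·0.60912 = 2.1136 g/L.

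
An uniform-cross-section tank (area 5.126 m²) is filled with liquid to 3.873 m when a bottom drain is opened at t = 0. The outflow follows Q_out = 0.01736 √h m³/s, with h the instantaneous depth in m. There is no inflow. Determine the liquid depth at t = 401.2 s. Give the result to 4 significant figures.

1.661 m

With no inflow, A dh/dt = −0.01736 √h.
Separate and integrate: 2(√h − √h₀) = −(0.01736/A) t.
√h = √3.873 − 0.01736·401.2/(2·5.126) = 1.96799 − 0.679363 = 1.28863.
h = 1.28863² = 1.66057 m.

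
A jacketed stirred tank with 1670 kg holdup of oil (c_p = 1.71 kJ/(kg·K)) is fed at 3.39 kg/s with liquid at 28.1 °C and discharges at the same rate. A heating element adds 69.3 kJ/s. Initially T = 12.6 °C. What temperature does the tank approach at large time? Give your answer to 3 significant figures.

Unsteady energy balance on the tank contents: M c_p dT/dt = ṁ c_p (T_in − T) + 69.3.
At steady state dT/dt = 0 ⇒ T_ss = T_in + Q̇/(ṁ c_p) = 28.1 + 69.3/(3.39·1.71) = 40.055 °C.

40.1 °C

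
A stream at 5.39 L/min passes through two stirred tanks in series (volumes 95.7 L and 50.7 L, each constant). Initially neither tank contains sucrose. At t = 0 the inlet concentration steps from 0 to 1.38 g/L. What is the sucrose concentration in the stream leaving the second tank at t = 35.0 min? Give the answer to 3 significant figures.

1.01 g/L

Each tank obeys Vᵢ dCᵢ/dt = Q(Cᵢ₋₁ − Cᵢ), so τᵢ = Vᵢ/Q.
τ₁ = 95.7/5.39 = 17.755 min; τ₂ = 50.7/5.39 = 9.4063 min.
Tank 1: C₁ = C_in(1 − e^(−t/τ₁)). Tank 2 (τ₁ ≠ τ₂): C₂ = C_in[1 − (τ₁ e^(−t/τ₁) − τ₂ e^(−t/τ₂))/(τ₁ − τ₂)].
At t = 35.0: e^(−t/τ₁) = 0.13928, e^(−t/τ₂) = 0.024212.
C₂ = 1.38·[1 − (17.755·0.13928 − 9.4063·0.024212)/(8.3488)] = 1.38·0.73108 = 1.0089 g/L.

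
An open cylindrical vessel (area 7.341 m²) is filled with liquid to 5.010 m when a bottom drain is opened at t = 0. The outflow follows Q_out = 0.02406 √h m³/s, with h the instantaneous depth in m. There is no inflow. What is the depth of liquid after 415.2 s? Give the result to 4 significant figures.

2.427 m

Unsteady balance on liquid volume: A dh/dt = −0.02406 √h.
Separate and integrate: 2(√h − √h₀) = −(0.02406/A) t.
√h = √5.010 − 0.02406·415.2/(2·7.341) = 2.23830 − 0.680405 = 1.55790.
h = 1.55790² = 2.42704 m.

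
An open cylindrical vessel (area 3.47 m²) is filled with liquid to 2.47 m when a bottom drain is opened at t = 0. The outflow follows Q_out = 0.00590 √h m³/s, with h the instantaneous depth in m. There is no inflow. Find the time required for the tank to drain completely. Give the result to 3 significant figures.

1850 s

With no inflow, A dh/dt = −0.00590 √h.
∫ h^(−1/2) dh = −(0.00590/A) ∫ dt, giving 2√h = 2√h₀ − (0.00590/A) t.
Tank is empty when √h = 0: t_empty = 2A√h₀/0.00590.
t_empty = 2·3.47·√2.47/0.00590 = 6.9400·1.5716/0.00590 = 1848.7 s.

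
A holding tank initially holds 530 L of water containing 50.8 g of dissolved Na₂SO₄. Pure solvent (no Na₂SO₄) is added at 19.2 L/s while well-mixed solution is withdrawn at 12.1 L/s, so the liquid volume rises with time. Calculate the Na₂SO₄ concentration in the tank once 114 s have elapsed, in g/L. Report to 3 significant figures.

0.00781 g/L

Let m(t) be the amount of Na₂SO₄. Volume: V(t) = V₀ + (Q_in − Q_out) t = 530 + 7.1000 t; V(114) = 1339.4 L.
Solute balance: dm/dt = 0 − Q_out C = −Q_out m/V(t).
dm/m = −Q_out dt/(V₀ + 7.1000 t); integrating gives ln(m/m₀) = −(Q_out/(Q_in−Q_out)) ln(V/V₀).
m = m₀ (V₀/V)^(Q_out/(Q_in−Q_out)) = 50.8 × (530/1339.4)^(1.7042) = 10.464 g.
C = m/V = 10.464/1339.4 = 0.0078122 g/L.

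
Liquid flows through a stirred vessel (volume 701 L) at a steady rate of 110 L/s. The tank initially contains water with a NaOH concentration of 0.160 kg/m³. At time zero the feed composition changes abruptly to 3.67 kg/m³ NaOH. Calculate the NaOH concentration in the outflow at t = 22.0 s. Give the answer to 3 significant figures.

3.56 kg/m³

Species balance on the tank: V dC/dt = Q(C_in − C).
Rewrite as dC/dt + C/τ = C_in/τ, τ = V/Q = 6.3727 s.
C approaches C_in exponentially: C(t) = C_in + (C₀ − C_in) e^(−t/τ).
C(22.0) = 3.67 + (0.160 − 3.67)·e^(−22.0/6.3727) = 3.67 + (-3.5100)·0.031676 = 3.5588 kg/m³.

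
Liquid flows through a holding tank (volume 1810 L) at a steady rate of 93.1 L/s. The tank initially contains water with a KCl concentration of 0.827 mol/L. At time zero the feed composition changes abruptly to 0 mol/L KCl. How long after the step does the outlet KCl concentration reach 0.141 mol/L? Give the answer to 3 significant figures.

34.4 s

Species balance: V dC/dt = Q(C_in − C) ⇒ τ = V/Q = 19.441 s.
C(t) = C_in + (C₀ − C_in) e^(−t/τ). Set C = 0.141 and solve for t:
e^(−t/τ) = (C − C_in)/(C₀ − C_in) = (0.141 − 0)/(0.827 − 0) = 0.17050
t = −τ ln(…) = 19.441 × 1.7690 = 34.393 s.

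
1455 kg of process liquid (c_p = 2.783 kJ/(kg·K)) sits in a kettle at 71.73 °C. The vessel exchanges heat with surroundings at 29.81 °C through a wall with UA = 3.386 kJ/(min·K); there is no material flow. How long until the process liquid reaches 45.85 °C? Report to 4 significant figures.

1149 min

Lumped-capacitance energy balance: M c_p dT/dt = UA(T_amb − T).
τ = M c_p/UA = 1195.88 min; T_ss = T_amb = 29.8100 °C.
T(t) = T_ss + (T₀ − T_ss)e^(−t/τ); set T = 45.85:
t = −τ ln[(T − T_ss)/(T₀ − T_ss)] = −1195.88 · ln(0.382634) = 1148.86 min.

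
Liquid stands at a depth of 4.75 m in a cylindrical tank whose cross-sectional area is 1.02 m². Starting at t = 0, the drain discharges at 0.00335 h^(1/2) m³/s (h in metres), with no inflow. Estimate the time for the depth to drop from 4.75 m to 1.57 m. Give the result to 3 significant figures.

564 s

Unsteady balance on liquid volume: A dh/dt = −0.00335 √h.
This is separable: 2 d(√h)/dt = −0.00335/A, so √h = √h₀ − (0.00335/(2A)) t.
t = 2A(√h₀ − √h)/0.00335 = 2·1.02·(√4.75 − √1.57)/0.00335
  = 2.0400 × (2.1794 − 1.2530) / 0.00335 = 564.17 s.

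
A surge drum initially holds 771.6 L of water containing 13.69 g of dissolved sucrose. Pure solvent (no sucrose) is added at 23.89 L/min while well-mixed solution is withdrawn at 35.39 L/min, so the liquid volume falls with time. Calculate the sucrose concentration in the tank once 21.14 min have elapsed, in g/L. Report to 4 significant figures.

0.008083 g/L

Total volume: dV/dt = Q_in − Q_out = -11.5000 L/min, so V(t) = 771.6 − 11.5000 t and V(21.14) = 528.490 L.
Solute balance: dm/dt = 0 − Q_out C = −Q_out m/V(t).
Separate: dm/m = −Q_out dt/V(t) ⇒ ln(m/m₀) = −(Q_out/(Q_in−Q_out)) ln(V/V₀).
m = m₀ (V₀/V)^(Q_out/(Q_in−Q_out)) = 13.69 × (771.6/528.490)^(-3.07739) = 4.27186 g.
C = m/V = 4.27186/528.490 = 0.00808315 g/L.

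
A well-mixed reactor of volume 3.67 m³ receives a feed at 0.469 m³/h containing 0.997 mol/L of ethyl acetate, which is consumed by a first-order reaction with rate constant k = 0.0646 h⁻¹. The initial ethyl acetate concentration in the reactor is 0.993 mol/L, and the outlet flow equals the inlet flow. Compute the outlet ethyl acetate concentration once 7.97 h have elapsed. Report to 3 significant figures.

0.734 mol/L

Species balance: V dC/dt = Q C_in − Q C − k V C.
dC/dt = (Q/V) C_in − (Q/V + k) C; effective rate a = Q/V + k = 0.12779 + 0.0646 = 0.19239 h⁻¹.
C_ss = Q C_in/(Q + kV) = 0.66224 mol/L; C(t) = C_ss + (C₀ − C_ss) e^(−a t).
C(7.97) = 0.66224 + (0.33076)·e^(−0.19239·7.97) = 0.66224 + (0.33076)·0.21581 = 0.73362 mol/L.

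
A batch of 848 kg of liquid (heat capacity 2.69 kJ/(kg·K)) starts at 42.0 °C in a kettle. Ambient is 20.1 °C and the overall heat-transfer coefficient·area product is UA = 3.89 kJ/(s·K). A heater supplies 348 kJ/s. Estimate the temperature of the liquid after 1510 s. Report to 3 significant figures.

104 °C

M c_p dT/dt = −UA(T − T_amb) + Q̇.
dT/dt = (T_ss − T)/τ with T_ss = T_amb + Q̇/UA = 20.1 + 348/3.89 = 109.56 °C, τ = M c_p/UA = 848·2.69/3.89 = 586.41 s.
This is linear first-order; T(t) = T_ss + (T₀ − T_ss) e^(−t/τ).
T(1510) = 109.56 + (-67.560)·0.076153 = 104.42 °C.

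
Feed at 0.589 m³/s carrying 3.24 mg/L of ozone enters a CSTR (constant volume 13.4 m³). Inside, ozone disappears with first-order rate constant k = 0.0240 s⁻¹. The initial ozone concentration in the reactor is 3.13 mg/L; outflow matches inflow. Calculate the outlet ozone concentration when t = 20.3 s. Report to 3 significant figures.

2.36 mg/L

Accumulation = in − out − consumed: V dC/dt = Q C_in − Q C − k V C.
This is linear with rate a = Q/V + k = 0.067955 s⁻¹.
C_ss = Q C_in/(Q + kV) = 2.0957 mg/L; C(t) = C_ss + (C₀ − C_ss) e^(−a t).
C(20.3) = 2.0957 + (1.0343)·e^(−0.067955·20.3) = 2.0957 + (1.0343)·0.25171 = 2.3561 mg/L.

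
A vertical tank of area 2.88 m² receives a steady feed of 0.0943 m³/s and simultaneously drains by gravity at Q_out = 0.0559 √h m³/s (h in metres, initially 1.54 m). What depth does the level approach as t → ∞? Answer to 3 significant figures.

2.85 m

A dh/dt = Q_in − 0.0559 √h. Steady state requires inflow = outflow:
Q_in = 0.0559 √h_ss ⇒ √h_ss = 0.0943/0.0559 = 1.6869.
h_ss = 1.6869² = 2.8458 m. (Since h₀ = 1.54 m < h_ss, the level will rise toward this value.)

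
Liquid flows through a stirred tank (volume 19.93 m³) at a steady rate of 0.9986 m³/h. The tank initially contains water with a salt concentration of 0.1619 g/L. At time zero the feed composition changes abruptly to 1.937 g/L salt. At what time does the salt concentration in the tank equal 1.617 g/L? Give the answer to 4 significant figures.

34.19 h

Species balance: V dC/dt = Q(C_in − C) ⇒ τ = V/Q = 19.9579 h.
C(t) = C_in + (C₀ − C_in) e^(−t/τ). Set C = 1.617 and solve for t:
e^(−t/τ) = (C − C_in)/(C₀ − C_in) = (1.617 − 1.937)/(0.1619 − 1.937) = 0.180272
t = −τ ln(…) = 19.9579 × 1.71329 = 34.1938 h.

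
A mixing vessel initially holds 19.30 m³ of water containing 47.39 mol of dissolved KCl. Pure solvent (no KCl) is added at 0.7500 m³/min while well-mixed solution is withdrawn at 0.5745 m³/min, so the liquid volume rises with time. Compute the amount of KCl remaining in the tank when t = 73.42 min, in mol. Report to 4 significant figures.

Total volume: dV/dt = Q_in − Q_out = 0.175500 m³/min, so V(t) = 19.30 + 0.175500 t and V(73.42) = 32.1852 m³.
No KCl enters, so dm/dt = −Q_out · (m/V).
Separate: dm/m = −Q_out dt/V(t) ⇒ ln(m/m₀) = −(Q_out/(Q_in−Q_out)) ln(V/V₀).
m = m₀ (V₀/V)^(Q_out/(Q_in−Q_out)) = 47.39 × (19.30/32.1852)^(3.27350) = 8.88474 mol.

8.885 mol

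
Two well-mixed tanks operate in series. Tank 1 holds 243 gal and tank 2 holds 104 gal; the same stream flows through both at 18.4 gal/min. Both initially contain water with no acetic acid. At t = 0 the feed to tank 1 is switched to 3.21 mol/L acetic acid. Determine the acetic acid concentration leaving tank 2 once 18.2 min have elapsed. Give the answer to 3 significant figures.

Each tank obeys Vᵢ dCᵢ/dt = Q(Cᵢ₋₁ − Cᵢ), so τᵢ = Vᵢ/Q.
τ₁ = 243/18.4 = 13.207 min; τ₂ = 104/18.4 = 5.6522 min.
Tank 1: C₁ = C_in(1 − e^(−t/τ₁)). Tank 2 (τ₁ ≠ τ₂): C₂ = C_in[1 − (τ₁ e^(−t/τ₁) − τ₂ e^(−t/τ₂))/(τ₁ − τ₂)].
At t = 18.2: e^(−t/τ₁) = 0.25206, e^(−t/τ₂) = 0.039955.
C₂ = 3.21·[1 − (13.207·0.25206 − 5.6522·0.039955)/(7.5543)] = 3.21·0.58925 = 1.8915 mol/L.

1.89 mol/L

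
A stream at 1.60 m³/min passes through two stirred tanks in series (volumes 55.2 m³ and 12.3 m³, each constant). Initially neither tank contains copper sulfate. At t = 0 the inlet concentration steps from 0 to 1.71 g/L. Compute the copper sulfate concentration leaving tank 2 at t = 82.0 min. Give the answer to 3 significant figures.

1.51 g/L

Species balance on tank i: dCᵢ/dt = (Cᵢ₋₁ − Cᵢ)/τᵢ with τᵢ = Vᵢ/Q.
τ₁ = 55.2/1.60 = 34.500 min; τ₂ = 12.3/1.60 = 7.6875 min.
Solving the cascade with C₁(0)=C₂(0)=0 gives C₂(t) = C_in[1 − (τ₁ e^(−t/τ₁) − τ₂ e^(−t/τ₂))/(τ₁ − τ₂)].
At t = 82.0: e^(−t/τ₁) = 0.092846, e^(−t/τ₂) = 2.3309e-05.
C₂ = 1.71·[1 − (34.500·0.092846 − 7.6875·2.3309e-05)/(26.812)] = 1.71·0.88054 = 1.5057 g/L.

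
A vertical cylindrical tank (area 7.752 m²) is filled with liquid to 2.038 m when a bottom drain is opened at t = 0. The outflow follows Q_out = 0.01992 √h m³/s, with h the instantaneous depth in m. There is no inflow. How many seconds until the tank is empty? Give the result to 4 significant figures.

1111 s

With no inflow, A dh/dt = −0.01992 √h.
Separate and integrate: 2(√h − √h₀) = −(0.01992/A) t.
Tank is empty when √h = 0: t_empty = 2A√h₀/0.01992.
t_empty = 2·7.752·√2.038/0.01992 = 15.5040·1.42759/0.01992 = 1111.11 s.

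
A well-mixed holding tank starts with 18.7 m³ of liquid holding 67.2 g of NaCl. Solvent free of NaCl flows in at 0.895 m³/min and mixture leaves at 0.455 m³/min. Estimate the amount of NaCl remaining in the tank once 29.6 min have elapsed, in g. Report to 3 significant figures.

38.9 g

Total volume: dV/dt = Q_in − Q_out = 0.44000 m³/min, so V(t) = 18.7 + 0.44000 t and V(29.6) = 31.724 m³.
Species balance (pure solvent in): dm/dt = −Q_out · m/V(t).
Separate: dm/m = −Q_out dt/V(t) ⇒ ln(m/m₀) = −(Q_out/(Q_in−Q_out)) ln(V/V₀).
m = m₀ (V₀/V)^(Q_out/(Q_in−Q_out)) = 67.2 × (18.7/31.724)^(1.0341) = 38.904 g.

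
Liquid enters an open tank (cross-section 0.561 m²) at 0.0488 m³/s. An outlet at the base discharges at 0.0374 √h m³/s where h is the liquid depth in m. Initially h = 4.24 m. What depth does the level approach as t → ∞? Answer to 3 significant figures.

Level balance: A dh/dt = 0.0488 − 0.0374 √h. Setting dh/dt = 0:
Q_in = 0.0374 √h_ss ⇒ √h_ss = 0.0488/0.0374 = 1.3048.
h_ss = 1.3048² = 1.7025 m. (Since h₀ = 4.24 m > h_ss, the level will fall toward this value.)

1.70 m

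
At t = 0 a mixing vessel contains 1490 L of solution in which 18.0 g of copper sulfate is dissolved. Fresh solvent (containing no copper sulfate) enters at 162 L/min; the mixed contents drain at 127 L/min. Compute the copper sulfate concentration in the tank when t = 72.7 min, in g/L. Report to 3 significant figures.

0.000120 g/L

Let m(t) be the amount of copper sulfate. Volume: V(t) = V₀ + (Q_in − Q_out) t = 1490 + 35.000 t; V(72.7) = 4034.5 L.
Species balance (pure solvent in): dm/dt = −Q_out · m/V(t).
dm/m = −Q_out dt/(V₀ + 35.000 t); integrating gives ln(m/m₀) = −(Q_out/(Q_in−Q_out)) ln(V/V₀).
m = m₀ (V₀/V)^(Q_out/(Q_in−Q_out)) = 18.0 × (1490/4034.5)^(3.6286) = 0.48477 g.
C = m/V = 0.48477/4034.5 = 0.00012016 g/L.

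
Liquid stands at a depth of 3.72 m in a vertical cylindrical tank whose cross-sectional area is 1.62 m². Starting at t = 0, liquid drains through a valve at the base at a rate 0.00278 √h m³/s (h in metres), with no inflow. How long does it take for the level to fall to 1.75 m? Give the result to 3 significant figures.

Volume balance on the tank: A dh/dt = −0.00278 √h.
∫ h^(−1/2) dh = −(0.00278/A) ∫ dt, giving 2√h = 2√h₀ − (0.00278/A) t.
t = 2A(√h₀ − √h)/0.00278 = 2·1.62·(√3.72 − √1.75)/0.00278
  = 3.2400 × (1.9287 − 1.3229) / 0.00278 = 706.10 s.

706 s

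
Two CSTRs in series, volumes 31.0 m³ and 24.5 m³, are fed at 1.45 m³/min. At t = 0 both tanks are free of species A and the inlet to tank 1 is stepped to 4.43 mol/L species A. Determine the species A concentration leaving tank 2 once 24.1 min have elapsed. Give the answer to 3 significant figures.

Time constants: τᵢ = Vᵢ/Q for each well-mixed tank.
τ₁ = 31.0/1.45 = 21.379 min; τ₂ = 24.5/1.45 = 16.897 min.
Solving the cascade with C₁(0)=C₂(0)=0 gives C₂(t) = C_in[1 − (τ₁ e^(−t/τ₁) − τ₂ e^(−t/τ₂))/(τ₁ − τ₂)].
At t = 24.1: e^(−t/τ₁) = 0.32392, e^(−t/τ₂) = 0.24019.
C₂ = 4.43·[1 − (21.379·0.32392 − 16.897·0.24019)/(4.4828)] = 4.43·0.36048 = 1.5969 mol/L.

1.60 mol/L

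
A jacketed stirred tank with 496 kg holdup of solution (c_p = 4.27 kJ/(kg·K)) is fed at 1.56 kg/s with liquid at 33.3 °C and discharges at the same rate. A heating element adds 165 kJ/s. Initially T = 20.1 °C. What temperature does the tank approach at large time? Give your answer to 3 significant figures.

58.1 °C

M c_p dT/dt = ṁ c_p (T_in − T) + Q̇.
At steady state dT/dt = 0 ⇒ T_ss = T_in + Q̇/(ṁ c_p) = 33.3 + 165/(1.56·4.27) = 58.070 °C.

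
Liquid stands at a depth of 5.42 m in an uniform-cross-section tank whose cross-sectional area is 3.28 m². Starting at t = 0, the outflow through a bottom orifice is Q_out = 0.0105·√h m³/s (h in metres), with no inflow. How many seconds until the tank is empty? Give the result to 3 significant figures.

Volume balance on the tank: A dh/dt = −0.0105 √h.
Separate and integrate: 2(√h − √h₀) = −(0.0105/A) t.
Set h = 0: 2√h₀ = (0.0105/A) t_empty ⇒ t_empty = 2A√h₀/0.0105.
t_empty = 2·3.28·√5.42/0.0105 = 6.5600·2.3281/0.0105 = 1454.5 s.

1450 s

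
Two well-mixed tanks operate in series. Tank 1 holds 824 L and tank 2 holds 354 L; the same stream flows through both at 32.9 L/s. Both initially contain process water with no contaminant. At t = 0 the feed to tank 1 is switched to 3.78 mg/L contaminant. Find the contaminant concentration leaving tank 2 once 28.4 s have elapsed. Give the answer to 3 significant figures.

Time constants: τᵢ = Vᵢ/Q for each well-mixed tank.
τ₁ = 824/32.9 = 25.046 s; τ₂ = 354/32.9 = 10.760 s.
Tank 1: C₁ = C_in(1 − e^(−t/τ₁)). Tank 2 (τ₁ ≠ τ₂): C₂ = C_in[1 − (τ₁ e^(−t/τ₁) − τ₂ e^(−t/τ₂))/(τ₁ − τ₂)].
At t = 28.4: e^(−t/τ₁) = 0.32177, e^(−t/τ₂) = 0.071402.
C₂ = 3.78·[1 − (25.046·0.32177 − 10.760·0.071402)/(14.286)] = 3.78·0.48966 = 1.8509 mg/L.

1.85 mg/L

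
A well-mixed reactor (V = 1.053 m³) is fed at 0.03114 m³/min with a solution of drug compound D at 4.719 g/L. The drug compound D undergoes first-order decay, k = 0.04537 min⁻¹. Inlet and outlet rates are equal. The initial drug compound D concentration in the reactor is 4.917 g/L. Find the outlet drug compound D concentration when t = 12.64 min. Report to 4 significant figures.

Accumulation = in − out − consumed: V dC/dt = Q C_in − Q C − k V C.
This is linear with rate a = Q/V + k = 0.0749426 min⁻¹.
C_ss = Q C_in/(Q + kV) = 1.86214 g/L; C(t) = C_ss + (C₀ − C_ss) e^(−a t).
C(12.64) = 1.86214 + (3.05486)·e^(−0.0749426·12.64) = 1.86214 + (3.05486)·0.387796 = 3.04680 g/L.

3.047 g/L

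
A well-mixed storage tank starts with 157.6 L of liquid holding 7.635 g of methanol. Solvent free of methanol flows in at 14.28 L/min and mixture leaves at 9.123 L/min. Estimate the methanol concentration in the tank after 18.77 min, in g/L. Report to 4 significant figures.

Total volume: dV/dt = Q_in − Q_out = 5.15700 L/min, so V(t) = 157.6 + 5.15700 t and V(18.77) = 254.397 L.
No methanol enters, so dm/dt = −Q_out · (m/V).
dm/m = −Q_out dt/(V₀ + 5.15700 t); integrating gives ln(m/m₀) = −(Q_out/(Q_in−Q_out)) ln(V/V₀).
m = m₀ (V₀/V)^(Q_out/(Q_in−Q_out)) = 7.635 × (157.6/254.397)^(1.76905) = 3.27284 g.
C = m/V = 3.27284/254.397 = 0.0128651 g/L.

0.01287 g/L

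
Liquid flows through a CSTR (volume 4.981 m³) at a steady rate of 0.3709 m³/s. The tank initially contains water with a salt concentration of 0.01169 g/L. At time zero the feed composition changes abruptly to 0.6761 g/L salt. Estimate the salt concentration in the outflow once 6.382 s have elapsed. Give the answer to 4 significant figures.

Unsteady species balance (constant V, well mixed): V dC/dt = Q(C_in − C).
So dC/dt = (C_in − C)/τ with τ = V/Q = 4.981/0.3709 = 13.4295 s.
Solution: C(t) = C_in + (C₀ − C_in) e^(−t/τ).
C(6.382) = 0.6761 + (0.01169 − 0.6761)·e^(−6.382/13.4295) = 0.6761 + (-0.664410)·0.621747 = 0.263005 g/L.

0.2630 g/L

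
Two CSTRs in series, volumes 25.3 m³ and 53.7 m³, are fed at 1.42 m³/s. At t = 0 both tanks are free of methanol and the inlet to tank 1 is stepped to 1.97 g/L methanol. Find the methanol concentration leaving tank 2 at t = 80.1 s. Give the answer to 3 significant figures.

Each tank obeys Vᵢ dCᵢ/dt = Q(Cᵢ₋₁ − Cᵢ), so τᵢ = Vᵢ/Q.
τ₁ = 25.3/1.42 = 17.817 s; τ₂ = 53.7/1.42 = 37.817 s.
Solving the cascade with C₁(0)=C₂(0)=0 gives C₂(t) = C_in[1 − (τ₁ e^(−t/τ₁) − τ₂ e^(−t/τ₂))/(τ₁ − τ₂)].
At t = 80.1: e^(−t/τ₁) = 0.011157, e^(−t/τ₂) = 0.12026.
C₂ = 1.97·[1 − (17.817·0.011157 − 37.817·0.12026)/(-20.000)] = 1.97·0.78255 = 1.5416 g/L.

1.54 g/L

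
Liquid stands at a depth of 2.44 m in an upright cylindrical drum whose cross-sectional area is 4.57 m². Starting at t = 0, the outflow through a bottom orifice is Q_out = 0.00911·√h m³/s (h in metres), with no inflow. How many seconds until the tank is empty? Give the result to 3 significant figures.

Accumulation of liquid (constant cross-section A): A dh/dt = −0.00911 √h.
This is separable: 2 d(√h)/dt = −0.00911/A, so √h = √h₀ − (0.00911/(2A)) t.
Tank is empty when √h = 0: t_empty = 2A√h₀/0.00911.
t_empty = 2·4.57·√2.44/0.00911 = 9.1400·1.5620/0.00911 = 1567.2 s.

1570 s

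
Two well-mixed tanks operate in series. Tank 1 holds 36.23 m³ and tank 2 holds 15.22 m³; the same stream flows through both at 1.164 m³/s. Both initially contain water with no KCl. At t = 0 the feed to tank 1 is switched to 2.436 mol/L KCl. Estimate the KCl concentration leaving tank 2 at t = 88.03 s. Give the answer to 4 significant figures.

Time constants: τᵢ = Vᵢ/Q for each well-mixed tank.
τ₁ = 36.23/1.164 = 31.1254 s; τ₂ = 15.22/1.164 = 13.0756 s.
Solving the cascade with C₁(0)=C₂(0)=0 gives C₂(t) = C_in[1 − (τ₁ e^(−t/τ₁) − τ₂ e^(−t/τ₂))/(τ₁ − τ₂)].
At t = 88.03: e^(−t/τ₁) = 0.0591172, e^(−t/τ₂) = 0.00119169.
C₂ = 2.436·[1 − (31.1254·0.0591172 − 13.0756·0.00119169)/(18.0498)] = 2.436·0.898921 = 2.18977 mol/L.

2.190 mol/L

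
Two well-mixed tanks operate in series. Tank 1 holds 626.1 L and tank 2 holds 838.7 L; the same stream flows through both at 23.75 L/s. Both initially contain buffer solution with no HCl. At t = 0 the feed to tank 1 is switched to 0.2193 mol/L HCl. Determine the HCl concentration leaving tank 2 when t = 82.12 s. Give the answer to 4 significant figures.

Species balance on tank i: dCᵢ/dt = (Cᵢ₋₁ − Cᵢ)/τᵢ with τᵢ = Vᵢ/Q.
τ₁ = 626.1/23.75 = 26.3621 s; τ₂ = 838.7/23.75 = 35.3137 s.
Tank 1: C₁ = C_in(1 − e^(−t/τ₁)). Tank 2 (τ₁ ≠ τ₂): C₂ = C_in[1 − (τ₁ e^(−t/τ₁) − τ₂ e^(−t/τ₂))/(τ₁ − τ₂)].
At t = 82.12: e^(−t/τ₁) = 0.0443751, e^(−t/τ₂) = 0.0977400.
C₂ = 0.2193·[1 − (26.3621·0.0443751 − 35.3137·0.0977400)/(-8.95158)] = 0.2193·0.745102 = 0.163401 mol/L.

0.1634 mol/L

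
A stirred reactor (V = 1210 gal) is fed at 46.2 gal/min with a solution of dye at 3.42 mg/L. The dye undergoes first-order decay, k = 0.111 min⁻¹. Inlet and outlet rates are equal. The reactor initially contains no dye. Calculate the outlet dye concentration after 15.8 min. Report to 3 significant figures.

0.792 mg/L

V dC/dt = Q(C_in − C) − k V C.
dC/dt = (Q/V) C_in − (Q/V + k) C; effective rate a = Q/V + k = 0.038182 + 0.111 = 0.14918 min⁻¹.
C_ss = Q C_in/(Q + kV) = 0.87532 mg/L; C(t) = C_ss + (C₀ − C_ss) e^(−a t).
C(15.8) = 0.87532 + (-0.87532)·e^(−0.14918·15.8) = 0.87532 + (-0.87532)·0.094697 = 0.79243 mg/L.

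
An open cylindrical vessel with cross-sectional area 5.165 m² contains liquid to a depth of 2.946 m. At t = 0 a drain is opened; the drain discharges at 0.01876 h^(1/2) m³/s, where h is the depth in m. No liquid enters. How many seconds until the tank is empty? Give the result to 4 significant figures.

Unsteady balance on liquid volume: A dh/dt = −0.01876 √h.
Separate and integrate: 2(√h − √h₀) = −(0.01876/A) t.
Set h = 0: 2√h₀ = (0.01876/A) t_empty ⇒ t_empty = 2A√h₀/0.01876.
t_empty = 2·5.165·√2.946/0.01876 = 10.3300·1.71639/0.01876 = 945.113 s.

945.1 s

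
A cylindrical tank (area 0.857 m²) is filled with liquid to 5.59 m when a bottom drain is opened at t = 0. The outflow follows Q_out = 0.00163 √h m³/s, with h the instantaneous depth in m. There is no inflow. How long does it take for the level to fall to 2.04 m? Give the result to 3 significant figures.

With no inflow, A dh/dt = −0.00163 √h.
∫ h^(−1/2) dh = −(0.00163/A) ∫ dt, giving 2√h = 2√h₀ − (0.00163/A) t.
t = 2A(√h₀ − √h)/0.00163 = 2·0.857·(√5.59 − √2.04)/0.00163
  = 1.7140 × (2.3643 − 1.4283) / 0.00163 = 984.27 s.

984 s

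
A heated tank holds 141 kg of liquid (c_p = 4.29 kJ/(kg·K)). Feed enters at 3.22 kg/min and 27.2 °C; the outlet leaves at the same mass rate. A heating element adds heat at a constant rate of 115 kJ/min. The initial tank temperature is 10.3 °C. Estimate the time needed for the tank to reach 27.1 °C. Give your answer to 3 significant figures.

Unsteady energy balance on the tank contents: M c_p dT/dt = ṁ c_p (T_in − T) + 115.
τ = M/ṁ = 43.789 min; T_ss = T_in + Q̇/(ṁ c_p) = 35.525 °C.
T(t) = T_ss + (T₀ − T_ss) e^(−t/τ). Set T = 27.1:
e^(−t/τ) = (27.1 − 35.525)/(10.3 − 35.525) = 0.33399
t = −43.789 · ln(0.33399) = 48.020 min.

48.0 min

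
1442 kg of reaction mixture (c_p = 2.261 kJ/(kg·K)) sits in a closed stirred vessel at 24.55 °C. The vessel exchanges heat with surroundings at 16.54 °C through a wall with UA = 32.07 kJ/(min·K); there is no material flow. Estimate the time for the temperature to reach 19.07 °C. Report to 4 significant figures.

117.2 min

M c_p dT/dt = −UA(T − T_amb).
τ = M c_p/UA = 101.664 min; T_ss = T_amb = 16.5400 °C.
T(t) = T_ss + (T₀ − T_ss)e^(−t/τ); set T = 19.07:
t = −τ ln[(T − T_ss)/(T₀ − T_ss)] = −101.664 · ln(0.315855) = 117.165 min.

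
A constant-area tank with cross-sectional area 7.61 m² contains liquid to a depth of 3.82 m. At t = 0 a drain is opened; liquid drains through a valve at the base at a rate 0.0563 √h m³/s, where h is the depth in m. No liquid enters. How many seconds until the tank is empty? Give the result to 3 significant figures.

528 s

With no inflow, A dh/dt = −0.0563 √h.
Separate and integrate: 2(√h − √h₀) = −(0.0563/A) t.
Set h = 0: 2√h₀ = (0.0563/A) t_empty ⇒ t_empty = 2A√h₀/0.0563.
t_empty = 2·7.61·√3.82/0.0563 = 15.220·1.9545/0.0563 = 528.37 s.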